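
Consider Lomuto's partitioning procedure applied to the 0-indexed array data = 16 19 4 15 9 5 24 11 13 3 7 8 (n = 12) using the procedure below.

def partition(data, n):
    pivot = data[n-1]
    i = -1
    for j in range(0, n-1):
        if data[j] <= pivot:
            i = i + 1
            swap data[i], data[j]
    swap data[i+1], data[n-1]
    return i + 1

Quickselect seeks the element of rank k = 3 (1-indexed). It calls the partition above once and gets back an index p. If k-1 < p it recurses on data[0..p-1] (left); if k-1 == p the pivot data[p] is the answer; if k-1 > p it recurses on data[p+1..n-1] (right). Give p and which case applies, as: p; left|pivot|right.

4; left

pivot=8, i=-1
j=0: 16>8, skip
j=1: 19>8, skip
j=2: 4≤8, i=0, swap(0,2) ⇒ 4 19 16 15 9 5 24 11 13 3 7 8
j=3: 15>8, skip
j=4: 9>8, skip
j=5: 5≤8, i=1, swap(1,5) ⇒ 4 5 16 15 9 19 24 11 13 3 7 8
j=6: 24>8, skip
j=7: 11>8, skip
j=8: 13>8, skip
j=9: 3≤8, i=2, swap(2,9) ⇒ 4 5 3 15 9 19 24 11 13 16 7 8
j=10: 7≤8, i=3, swap(3,10) ⇒ 4 5 3 7 9 19 24 11 13 16 15 8
swap(4,11) ⇒ 4 5 3 7 8 19 24 11 13 16 15 9; return 4
p = 4; k-1 = 2 < 4 ⇒ left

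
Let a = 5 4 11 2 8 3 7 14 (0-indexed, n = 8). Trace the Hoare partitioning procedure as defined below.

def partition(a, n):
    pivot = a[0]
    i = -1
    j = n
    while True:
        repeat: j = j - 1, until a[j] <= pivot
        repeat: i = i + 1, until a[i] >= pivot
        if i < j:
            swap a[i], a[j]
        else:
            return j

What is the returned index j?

pivot=5
j stops at 5 (3), i stops at 0 (5); swap ⇒ 3 4 11 2 8 5 7 14
j stops at 3 (2), i stops at 2 (11); swap ⇒ 3 4 2 11 8 5 7 14
j stops at 2, i stops at 3; i≥j ⇒ return 2. a=3 4 2 11 8 5 7 14

2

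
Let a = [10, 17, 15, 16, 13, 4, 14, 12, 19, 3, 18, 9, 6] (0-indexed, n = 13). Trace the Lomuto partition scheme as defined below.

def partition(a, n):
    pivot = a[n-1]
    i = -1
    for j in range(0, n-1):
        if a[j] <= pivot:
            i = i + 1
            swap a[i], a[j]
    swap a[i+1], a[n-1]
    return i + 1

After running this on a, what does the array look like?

pivot=6, i=-1
j=0: 10>6, skip
j=1: 17>6, skip
j=2: 15>6, skip
j=3: 16>6, skip
j=4: 13>6, skip
j=5: 4≤6, i=0, swap(0,5) ⇒ [4, 17, 15, 16, 13, 10, 14, 12, 19, 3, 18, 9, 6]
j=6: 14>6, skip
j=7: 12>6, skip
j=8: 19>6, skip
j=9: 3≤6, i=1, swap(1,9) ⇒ [4, 3, 15, 16, 13, 10, 14, 12, 19, 17, 18, 9, 6]
j=10: 18>6, skip
j=11: 9>6, skip
swap(2,12) ⇒ [4, 3, 6, 16, 13, 10, 14, 12, 19, 17, 18, 9, 15]; return 2

[4, 3, 6, 16, 13, 10, 14, 12, 19, 17, 18, 9, 15]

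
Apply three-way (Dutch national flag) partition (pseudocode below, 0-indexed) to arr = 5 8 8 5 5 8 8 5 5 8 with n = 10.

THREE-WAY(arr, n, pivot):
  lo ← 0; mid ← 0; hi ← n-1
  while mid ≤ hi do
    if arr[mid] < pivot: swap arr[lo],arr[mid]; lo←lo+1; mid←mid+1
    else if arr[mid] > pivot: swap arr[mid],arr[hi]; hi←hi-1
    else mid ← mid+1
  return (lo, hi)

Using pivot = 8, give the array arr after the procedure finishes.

pivot = 8; lo=0, mid=0, hi=9
arr[mid]=5<8: swap arr[0],arr[0]; lo=1,mid=1 → 5 8 8 5 5 8 8 5 5 8
arr[mid]=8=8: mid=2
arr[mid]=8=8: mid=3
arr[mid]=5<8: swap arr[1],arr[3]; lo=2,mid=4 → 5 5 8 8 5 8 8 5 5 8
arr[mid]=5<8: swap arr[2],arr[4]; lo=3,mid=5 → 5 5 5 8 8 8 8 5 5 8
arr[mid]=8=8: mid=6
arr[mid]=8=8: mid=7
arr[mid]=5<8: swap arr[3],arr[7]; lo=4,mid=8 → 5 5 5 5 8 8 8 8 5 8
arr[mid]=5<8: swap arr[4],arr[8]; lo=5,mid=9 → 5 5 5 5 5 8 8 8 8 8
arr[mid]=8=8: mid=10
end: lo=5, hi=9; arr = 5 5 5 5 5 8 8 8 8 8

5 5 5 5 5 8 8 8 8 8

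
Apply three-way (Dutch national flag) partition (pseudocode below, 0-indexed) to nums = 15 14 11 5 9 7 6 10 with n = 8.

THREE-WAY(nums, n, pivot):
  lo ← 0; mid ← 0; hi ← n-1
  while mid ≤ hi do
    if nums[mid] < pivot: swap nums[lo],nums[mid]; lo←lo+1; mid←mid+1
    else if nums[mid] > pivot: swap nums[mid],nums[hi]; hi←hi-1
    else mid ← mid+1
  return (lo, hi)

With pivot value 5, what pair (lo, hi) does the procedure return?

lo=0 mid=0 hi=7
15>5: swap(0,7), hi=6 ⇒ 10 14 11 5 9 7 6 15
10>5: swap(0,6), hi=5 ⇒ 6 14 11 5 9 7 10 15
6>5: swap(0,5), hi=4 ⇒ 7 14 11 5 9 6 10 15
7>5: swap(0,4), hi=3 ⇒ 9 14 11 5 7 6 10 15
9>5: swap(0,3), hi=2 ⇒ 5 14 11 9 7 6 10 15
5=5: mid=1
14>5: swap(1,2), hi=1 ⇒ 5 11 14 9 7 6 10 15
11>5: swap(1,1), hi=0 ⇒ 5 11 14 9 7 6 10 15
done. lo=0 hi=0; nums=5 11 14 9 7 6 10 15

(0, 0)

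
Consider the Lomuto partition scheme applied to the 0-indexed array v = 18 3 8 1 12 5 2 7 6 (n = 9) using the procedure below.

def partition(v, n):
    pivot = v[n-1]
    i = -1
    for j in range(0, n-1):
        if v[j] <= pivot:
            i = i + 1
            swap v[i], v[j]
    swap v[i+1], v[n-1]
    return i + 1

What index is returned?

4

pivot = v[8] = 6; i = -1
j=0: v[0]=18 > 6 → no swap
j=1: v[1]=3 ≤ 6 → i=0, swap v[0],v[1] → 3 18 8 1 12 5 2 7 6
j=2: v[2]=8 > 6 → no swap
j=3: v[3]=1 ≤ 6 → i=1, swap v[1],v[3] → 3 1 8 18 12 5 2 7 6
j=4: v[4]=12 > 6 → no swap
j=5: v[5]=5 ≤ 6 → i=2, swap v[2],v[5] → 3 1 5 18 12 8 2 7 6
j=6: v[6]=2 ≤ 6 → i=3, swap v[3],v[6] → 3 1 5 2 12 8 18 7 6
j=7: v[7]=7 > 6 → no swap
final swap v[4],v[8] → 3 1 5 2 6 8 18 7 12; return 4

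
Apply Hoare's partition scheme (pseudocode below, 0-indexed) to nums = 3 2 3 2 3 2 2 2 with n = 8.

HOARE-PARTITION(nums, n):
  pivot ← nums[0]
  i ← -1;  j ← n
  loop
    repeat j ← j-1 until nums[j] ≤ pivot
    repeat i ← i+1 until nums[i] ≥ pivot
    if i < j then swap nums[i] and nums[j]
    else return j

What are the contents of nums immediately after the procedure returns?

pivot=3
j stops at 7 (2), i stops at 0 (3); swap ⇒ 2 2 3 2 3 2 2 3
j stops at 6 (2), i stops at 2 (3); swap ⇒ 2 2 2 2 3 2 3 3
j stops at 5 (2), i stops at 4 (3); swap ⇒ 2 2 2 2 2 3 3 3
j stops at 4, i stops at 5; i≥j ⇒ return 4. nums=2 2 2 2 2 3 3 3

2 2 2 2 2 3 3 3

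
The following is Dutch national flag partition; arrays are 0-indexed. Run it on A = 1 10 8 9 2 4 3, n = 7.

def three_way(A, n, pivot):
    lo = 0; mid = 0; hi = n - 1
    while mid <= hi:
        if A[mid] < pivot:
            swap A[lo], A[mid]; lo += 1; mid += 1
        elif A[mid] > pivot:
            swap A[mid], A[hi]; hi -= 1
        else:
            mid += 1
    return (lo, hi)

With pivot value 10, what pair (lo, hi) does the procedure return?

lo=0 mid=0 hi=6
1<10: swap(0,0), lo=1 mid=1 ⇒ 1 10 8 9 2 4 3
10=10: mid=2
8<10: swap(1,2), lo=2 mid=3 ⇒ 1 8 10 9 2 4 3
9<10: swap(2,3), lo=3 mid=4 ⇒ 1 8 9 10 2 4 3
2<10: swap(3,4), lo=4 mid=5 ⇒ 1 8 9 2 10 4 3
4<10: swap(4,5), lo=5 mid=6 ⇒ 1 8 9 2 4 10 3
3<10: swap(5,6), lo=6 mid=7 ⇒ 1 8 9 2 4 3 10
done. lo=6 hi=6; A=1 8 9 2 4 3 10

(6, 6)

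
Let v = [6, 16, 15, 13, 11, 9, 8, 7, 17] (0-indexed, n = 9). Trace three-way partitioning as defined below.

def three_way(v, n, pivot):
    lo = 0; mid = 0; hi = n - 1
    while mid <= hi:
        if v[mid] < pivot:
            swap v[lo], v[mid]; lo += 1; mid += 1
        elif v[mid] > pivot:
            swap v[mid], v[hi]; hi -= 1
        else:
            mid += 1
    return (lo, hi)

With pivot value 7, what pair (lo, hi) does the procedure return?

(1, 1)

lo=0 mid=0 hi=8
6<7: swap(0,0), lo=1 mid=1 ⇒ [6, 16, 15, 13, 11, 9, 8, 7, 17]
16>7: swap(1,8), hi=7 ⇒ [6, 17, 15, 13, 11, 9, 8, 7, 16]
17>7: swap(1,7), hi=6 ⇒ [6, 7, 15, 13, 11, 9, 8, 17, 16]
7=7: mid=2
15>7: swap(2,6), hi=5 ⇒ [6, 7, 8, 13, 11, 9, 15, 17, 16]
8>7: swap(2,5), hi=4 ⇒ [6, 7, 9, 13, 11, 8, 15, 17, 16]
9>7: swap(2,4), hi=3 ⇒ [6, 7, 11, 13, 9, 8, 15, 17, 16]
11>7: swap(2,3), hi=2 ⇒ [6, 7, 13, 11, 9, 8, 15, 17, 16]
13>7: swap(2,2), hi=1 ⇒ [6, 7, 13, 11, 9, 8, 15, 17, 16]
done. lo=1 hi=1; v=[6, 7, 13, 11, 9, 8, 15, 17, 16]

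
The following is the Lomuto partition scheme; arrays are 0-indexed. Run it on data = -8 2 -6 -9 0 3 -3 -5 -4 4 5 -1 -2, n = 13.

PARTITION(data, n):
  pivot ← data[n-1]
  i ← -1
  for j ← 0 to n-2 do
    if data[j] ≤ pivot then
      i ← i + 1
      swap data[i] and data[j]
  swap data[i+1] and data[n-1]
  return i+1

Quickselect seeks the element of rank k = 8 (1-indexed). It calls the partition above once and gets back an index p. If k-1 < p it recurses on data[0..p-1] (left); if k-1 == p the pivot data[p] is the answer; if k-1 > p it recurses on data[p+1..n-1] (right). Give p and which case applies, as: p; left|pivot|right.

6; right

pivot=-2, i=-1
j=0: -8≤-2, i=0, swap(0,0) ⇒ -8 2 -6 -9 0 3 -3 -5 -4 4 5 -1 -2
j=1: 2>-2, skip
j=2: -6≤-2, i=1, swap(1,2) ⇒ -8 -6 2 -9 0 3 -3 -5 -4 4 5 -1 -2
j=3: -9≤-2, i=2, swap(2,3) ⇒ -8 -6 -9 2 0 3 -3 -5 -4 4 5 -1 -2
j=4: 0>-2, skip
j=5: 3>-2, skip
j=6: -3≤-2, i=3, swap(3,6) ⇒ -8 -6 -9 -3 0 3 2 -5 -4 4 5 -1 -2
j=7: -5≤-2, i=4, swap(4,7) ⇒ -8 -6 -9 -3 -5 3 2 0 -4 4 5 -1 -2
j=8: -4≤-2, i=5, swap(5,8) ⇒ -8 -6 -9 -3 -5 -4 2 0 3 4 5 -1 -2
j=9: 4>-2, skip
j=10: 5>-2, skip
j=11: -1>-2, skip
swap(6,12) ⇒ -8 -6 -9 -3 -5 -4 -2 0 3 4 5 -1 2; return 6
p = 6; k-1 = 7 > 6 ⇒ right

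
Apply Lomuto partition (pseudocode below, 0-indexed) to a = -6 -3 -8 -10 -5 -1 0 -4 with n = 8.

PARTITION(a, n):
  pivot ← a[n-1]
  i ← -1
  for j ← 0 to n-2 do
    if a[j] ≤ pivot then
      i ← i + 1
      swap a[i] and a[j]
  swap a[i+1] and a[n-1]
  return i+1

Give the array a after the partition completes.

-6 -8 -10 -5 -4 -1 0 -3

pivot = a[7] = -4; i = -1
j=0: a[0]=-6 ≤ -4 → i=0, swap a[0],a[0] (no change) → -6 -3 -8 -10 -5 -1 0 -4
j=1: a[1]=-3 > -4 → no swap
j=2: a[2]=-8 ≤ -4 → i=1, swap a[1],a[2] → -6 -8 -3 -10 -5 -1 0 -4
j=3: a[3]=-10 ≤ -4 → i=2, swap a[2],a[3] → -6 -8 -10 -3 -5 -1 0 -4
j=4: a[4]=-5 ≤ -4 → i=3, swap a[3],a[4] → -6 -8 -10 -5 -3 -1 0 -4
j=5: a[5]=-1 > -4 → no swap
j=6: a[6]=0 > -4 → no swap
final swap a[4],a[7] → -6 -8 -10 -5 -4 -1 0 -3; return 4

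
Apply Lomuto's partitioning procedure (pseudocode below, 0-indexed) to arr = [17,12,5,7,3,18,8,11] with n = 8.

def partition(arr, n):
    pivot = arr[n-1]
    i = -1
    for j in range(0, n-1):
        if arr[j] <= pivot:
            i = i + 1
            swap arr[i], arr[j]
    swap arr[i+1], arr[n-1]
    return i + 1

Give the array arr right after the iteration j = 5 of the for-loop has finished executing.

[5,7,3,12,17,18,8,11]

pivot=11, i=-1
j=0: 17>11, skip
j=1: 12>11, skip
j=2: 5≤11, i=0, swap(0,2) ⇒ [5,12,17,7,3,18,8,11]
j=3: 7≤11, i=1, swap(1,3) ⇒ [5,7,17,12,3,18,8,11]
j=4: 3≤11, i=2, swap(2,4) ⇒ [5,7,3,12,17,18,8,11]
j=5: 18>11, skip
(after j=5) arr = [5,7,3,12,17,18,8,11]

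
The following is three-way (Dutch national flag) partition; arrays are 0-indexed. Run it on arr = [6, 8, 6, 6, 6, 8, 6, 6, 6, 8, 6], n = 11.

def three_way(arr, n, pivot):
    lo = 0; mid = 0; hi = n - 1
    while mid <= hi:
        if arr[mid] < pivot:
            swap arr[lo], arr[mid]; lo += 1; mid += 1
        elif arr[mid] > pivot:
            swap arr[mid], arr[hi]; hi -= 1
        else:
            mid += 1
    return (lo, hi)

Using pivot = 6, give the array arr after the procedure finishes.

[6, 6, 6, 6, 6, 6, 6, 6, 8, 8, 8]

lo=0 mid=0 hi=10
6=6: mid=1
8>6: swap(1,10), hi=9 ⇒ [6, 6, 6, 6, 6, 8, 6, 6, 6, 8, 8]
6=6: mid=2
6=6: mid=3
6=6: mid=4
6=6: mid=5
8>6: swap(5,9), hi=8 ⇒ [6, 6, 6, 6, 6, 8, 6, 6, 6, 8, 8]
8>6: swap(5,8), hi=7 ⇒ [6, 6, 6, 6, 6, 6, 6, 6, 8, 8, 8]
6=6: mid=6
6=6: mid=7
6=6: mid=8
done. lo=0 hi=7; arr=[6, 6, 6, 6, 6, 6, 6, 6, 8, 8, 8]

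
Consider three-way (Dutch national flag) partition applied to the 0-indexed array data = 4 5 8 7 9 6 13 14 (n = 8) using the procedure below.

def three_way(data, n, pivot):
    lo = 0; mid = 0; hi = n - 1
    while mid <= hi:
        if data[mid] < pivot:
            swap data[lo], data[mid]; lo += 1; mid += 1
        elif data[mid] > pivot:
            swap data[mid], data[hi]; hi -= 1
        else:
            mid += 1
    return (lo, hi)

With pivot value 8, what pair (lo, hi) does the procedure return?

lo=0 mid=0 hi=7
4<8: swap(0,0), lo=1 mid=1 ⇒ 4 5 8 7 9 6 13 14
5<8: swap(1,1), lo=2 mid=2 ⇒ 4 5 8 7 9 6 13 14
8=8: mid=3
7<8: swap(2,3), lo=3 mid=4 ⇒ 4 5 7 8 9 6 13 14
9>8: swap(4,7), hi=6 ⇒ 4 5 7 8 14 6 13 9
14>8: swap(4,6), hi=5 ⇒ 4 5 7 8 13 6 14 9
13>8: swap(4,5), hi=4 ⇒ 4 5 7 8 6 13 14 9
6<8: swap(3,4), lo=4 mid=5 ⇒ 4 5 7 6 8 13 14 9
done. lo=4 hi=4; data=4 5 7 6 8 13 14 9

(4, 4)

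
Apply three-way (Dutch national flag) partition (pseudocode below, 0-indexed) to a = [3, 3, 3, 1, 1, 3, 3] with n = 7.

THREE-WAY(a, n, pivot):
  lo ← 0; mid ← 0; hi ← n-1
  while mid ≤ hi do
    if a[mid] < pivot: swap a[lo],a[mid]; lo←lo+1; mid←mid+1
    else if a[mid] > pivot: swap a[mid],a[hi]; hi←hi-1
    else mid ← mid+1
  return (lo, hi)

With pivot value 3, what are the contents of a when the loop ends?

[1, 1, 3, 3, 3, 3, 3]

lo=0 mid=0 hi=6
3=3: mid=1
3=3: mid=2
3=3: mid=3
1<3: swap(0,3), lo=1 mid=4 ⇒ [1, 3, 3, 3, 1, 3, 3]
1<3: swap(1,4), lo=2 mid=5 ⇒ [1, 1, 3, 3, 3, 3, 3]
3=3: mid=6
3=3: mid=7
done. lo=2 hi=6; a=[1, 1, 3, 3, 3, 3, 3]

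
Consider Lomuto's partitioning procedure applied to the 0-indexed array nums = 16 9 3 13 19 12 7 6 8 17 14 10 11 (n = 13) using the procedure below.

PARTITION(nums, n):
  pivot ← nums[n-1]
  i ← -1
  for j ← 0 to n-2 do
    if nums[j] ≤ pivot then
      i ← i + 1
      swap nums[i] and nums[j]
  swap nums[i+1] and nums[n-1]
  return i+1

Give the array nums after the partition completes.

9 3 7 6 8 10 11 13 19 17 14 12 16

pivot = nums[12] = 11; i = -1
j=0: nums[0]=16 > 11 → no swap
j=1: nums[1]=9 ≤ 11 → i=0, swap nums[0],nums[1] → 9 16 3 13 19 12 7 6 8 17 14 10 11
j=2: nums[2]=3 ≤ 11 → i=1, swap nums[1],nums[2] → 9 3 16 13 19 12 7 6 8 17 14 10 11
j=3: nums[3]=13 > 11 → no swap
j=4: nums[4]=19 > 11 → no swap
j=5: nums[5]=12 > 11 → no swap
j=6: nums[6]=7 ≤ 11 → i=2, swap nums[2],nums[6] → 9 3 7 13 19 12 16 6 8 17 14 10 11
j=7: nums[7]=6 ≤ 11 → i=3, swap nums[3],nums[7] → 9 3 7 6 19 12 16 13 8 17 14 10 11
j=8: nums[8]=8 ≤ 11 → i=4, swap nums[4],nums[8] → 9 3 7 6 8 12 16 13 19 17 14 10 11
j=9: nums[9]=17 > 11 → no swap
j=10: nums[10]=14 > 11 → no swap
j=11: nums[11]=10 ≤ 11 → i=5, swap nums[5],nums[11] → 9 3 7 6 8 10 16 13 19 17 14 12 11
final swap nums[6],nums[12] → 9 3 7 6 8 10 11 13 19 17 14 12 16; return 6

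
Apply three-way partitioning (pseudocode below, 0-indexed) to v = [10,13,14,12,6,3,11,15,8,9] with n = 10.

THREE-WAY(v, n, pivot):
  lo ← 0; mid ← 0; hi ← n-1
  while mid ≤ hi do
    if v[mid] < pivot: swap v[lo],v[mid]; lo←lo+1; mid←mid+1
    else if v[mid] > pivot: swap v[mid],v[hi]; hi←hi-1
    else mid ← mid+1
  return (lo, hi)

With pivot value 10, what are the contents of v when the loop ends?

[9,8,3,6,10,11,15,12,14,13]

pivot = 10; lo=0, mid=0, hi=9
v[mid]=10=10: mid=1
v[mid]=13>10: swap v[1],v[9]; hi=8 → [10,9,14,12,6,3,11,15,8,13]
v[mid]=9<10: swap v[0],v[1]; lo=1,mid=2 → [9,10,14,12,6,3,11,15,8,13]
v[mid]=14>10: swap v[2],v[8]; hi=7 → [9,10,8,12,6,3,11,15,14,13]
v[mid]=8<10: swap v[1],v[2]; lo=2,mid=3 → [9,8,10,12,6,3,11,15,14,13]
v[mid]=12>10: swap v[3],v[7]; hi=6 → [9,8,10,15,6,3,11,12,14,13]
v[mid]=15>10: swap v[3],v[6]; hi=5 → [9,8,10,11,6,3,15,12,14,13]
v[mid]=11>10: swap v[3],v[5]; hi=4 → [9,8,10,3,6,11,15,12,14,13]
v[mid]=3<10: swap v[2],v[3]; lo=3,mid=4 → [9,8,3,10,6,11,15,12,14,13]
v[mid]=6<10: swap v[3],v[4]; lo=4,mid=5 → [9,8,3,6,10,11,15,12,14,13]
end: lo=4, hi=4; v = [9,8,3,6,10,11,15,12,14,13]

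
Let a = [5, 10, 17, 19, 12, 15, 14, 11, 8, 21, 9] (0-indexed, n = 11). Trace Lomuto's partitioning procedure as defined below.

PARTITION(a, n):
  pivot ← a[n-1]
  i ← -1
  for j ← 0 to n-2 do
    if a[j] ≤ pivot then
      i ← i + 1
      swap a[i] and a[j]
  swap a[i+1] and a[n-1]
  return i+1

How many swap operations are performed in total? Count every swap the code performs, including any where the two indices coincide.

3

pivot=9, i=-1
j=0: 5≤9, i=0, swap(0,0) ⇒ [5, 10, 17, 19, 12, 15, 14, 11, 8, 21, 9]
j=1: 10>9, skip
j=2: 17>9, skip
j=3: 19>9, skip
j=4: 12>9, skip
j=5: 15>9, skip
j=6: 14>9, skip
j=7: 11>9, skip
j=8: 8≤9, i=1, swap(1,8) ⇒ [5, 8, 17, 19, 12, 15, 14, 11, 10, 21, 9]
j=9: 21>9, skip
swap(2,10) ⇒ [5, 8, 9, 19, 12, 15, 14, 11, 10, 21, 17]; return 2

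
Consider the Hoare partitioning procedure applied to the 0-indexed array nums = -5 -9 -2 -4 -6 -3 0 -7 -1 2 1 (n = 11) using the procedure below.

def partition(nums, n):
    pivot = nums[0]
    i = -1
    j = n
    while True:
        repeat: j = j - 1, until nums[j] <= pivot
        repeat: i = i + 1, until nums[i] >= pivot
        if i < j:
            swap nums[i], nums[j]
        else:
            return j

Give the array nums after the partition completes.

-7 -9 -6 -4 -2 -3 0 -5 -1 2 1

pivot = nums[0] = -5; i = -1, j = 11
j→7 (nums[7]=-7≤-5), i→0 (nums[0]=-5≥-5); i<j, swap → -7 -9 -2 -4 -6 -3 0 -5 -1 2 1
j→4 (nums[4]=-6≤-5), i→2 (nums[2]=-2≥-5); i<j, swap → -7 -9 -6 -4 -2 -3 0 -5 -1 2 1
j→2, i→3; i≥j, return j=2. nums = -7 -9 -6 -4 -2 -3 0 -5 -1 2 1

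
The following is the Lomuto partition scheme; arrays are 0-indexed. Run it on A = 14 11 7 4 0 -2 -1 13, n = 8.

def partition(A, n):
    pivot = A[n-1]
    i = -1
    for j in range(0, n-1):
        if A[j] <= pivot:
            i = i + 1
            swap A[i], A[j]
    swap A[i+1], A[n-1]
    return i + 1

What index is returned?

6

pivot=13, i=-1
j=0: 14>13, skip
j=1: 11≤13, i=0, swap(0,1) ⇒ 11 14 7 4 0 -2 -1 13
j=2: 7≤13, i=1, swap(1,2) ⇒ 11 7 14 4 0 -2 -1 13
j=3: 4≤13, i=2, swap(2,3) ⇒ 11 7 4 14 0 -2 -1 13
j=4: 0≤13, i=3, swap(3,4) ⇒ 11 7 4 0 14 -2 -1 13
j=5: -2≤13, i=4, swap(4,5) ⇒ 11 7 4 0 -2 14 -1 13
j=6: -1≤13, i=5, swap(5,6) ⇒ 11 7 4 0 -2 -1 14 13
swap(6,7) ⇒ 11 7 4 0 -2 -1 13 14; return 6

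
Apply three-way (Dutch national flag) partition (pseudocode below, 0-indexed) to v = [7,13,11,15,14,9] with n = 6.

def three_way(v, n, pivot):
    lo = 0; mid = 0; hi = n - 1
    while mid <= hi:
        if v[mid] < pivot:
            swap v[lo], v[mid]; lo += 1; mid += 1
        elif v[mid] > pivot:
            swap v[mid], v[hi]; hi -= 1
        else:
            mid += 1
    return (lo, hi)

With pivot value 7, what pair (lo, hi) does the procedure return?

lo=0 mid=0 hi=5
7=7: mid=1
13>7: swap(1,5), hi=4 ⇒ [7,9,11,15,14,13]
9>7: swap(1,4), hi=3 ⇒ [7,14,11,15,9,13]
14>7: swap(1,3), hi=2 ⇒ [7,15,11,14,9,13]
15>7: swap(1,2), hi=1 ⇒ [7,11,15,14,9,13]
11>7: swap(1,1), hi=0 ⇒ [7,11,15,14,9,13]
done. lo=0 hi=0; v=[7,11,15,14,9,13]

(0, 0)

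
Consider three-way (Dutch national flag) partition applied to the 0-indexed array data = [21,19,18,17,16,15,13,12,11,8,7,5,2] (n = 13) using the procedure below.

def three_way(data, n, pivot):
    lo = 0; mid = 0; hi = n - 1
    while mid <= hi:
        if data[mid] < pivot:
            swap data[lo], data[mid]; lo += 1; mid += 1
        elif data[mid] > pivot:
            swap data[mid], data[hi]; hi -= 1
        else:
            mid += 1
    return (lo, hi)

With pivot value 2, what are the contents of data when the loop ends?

pivot = 2; lo=0, mid=0, hi=12
data[mid]=21>2: swap data[0],data[12]; hi=11 → [2,19,18,17,16,15,13,12,11,8,7,5,21]
data[mid]=2=2: mid=1
data[mid]=19>2: swap data[1],data[11]; hi=10 → [2,5,18,17,16,15,13,12,11,8,7,19,21]
data[mid]=5>2: swap data[1],data[10]; hi=9 → [2,7,18,17,16,15,13,12,11,8,5,19,21]
data[mid]=7>2: swap data[1],data[9]; hi=8 → [2,8,18,17,16,15,13,12,11,7,5,19,21]
data[mid]=8>2: swap data[1],data[8]; hi=7 → [2,11,18,17,16,15,13,12,8,7,5,19,21]
data[mid]=11>2: swap data[1],data[7]; hi=6 → [2,12,18,17,16,15,13,11,8,7,5,19,21]
data[mid]=12>2: swap data[1],data[6]; hi=5 → [2,13,18,17,16,15,12,11,8,7,5,19,21]
data[mid]=13>2: swap data[1],data[5]; hi=4 → [2,15,18,17,16,13,12,11,8,7,5,19,21]
data[mid]=15>2: swap data[1],data[4]; hi=3 → [2,16,18,17,15,13,12,11,8,7,5,19,21]
data[mid]=16>2: swap data[1],data[3]; hi=2 → [2,17,18,16,15,13,12,11,8,7,5,19,21]
data[mid]=17>2: swap data[1],data[2]; hi=1 → [2,18,17,16,15,13,12,11,8,7,5,19,21]
data[mid]=18>2: swap data[1],data[1]; hi=0 → [2,18,17,16,15,13,12,11,8,7,5,19,21]
end: lo=0, hi=0; data = [2,18,17,16,15,13,12,11,8,7,5,19,21]

[2,18,17,16,15,13,12,11,8,7,5,19,21]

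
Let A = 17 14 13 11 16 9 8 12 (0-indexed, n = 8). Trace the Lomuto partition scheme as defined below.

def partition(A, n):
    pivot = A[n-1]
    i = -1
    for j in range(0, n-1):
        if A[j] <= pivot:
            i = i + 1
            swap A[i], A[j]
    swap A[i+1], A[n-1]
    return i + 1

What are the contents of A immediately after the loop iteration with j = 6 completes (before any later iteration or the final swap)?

pivot = A[7] = 12; i = -1
j=0: A[0]=17 > 12 → no swap
j=1: A[1]=14 > 12 → no swap
j=2: A[2]=13 > 12 → no swap
j=3: A[3]=11 ≤ 12 → i=0, swap A[0],A[3] → 11 14 13 17 16 9 8 12
j=4: A[4]=16 > 12 → no swap
j=5: A[5]=9 ≤ 12 → i=1, swap A[1],A[5] → 11 9 13 17 16 14 8 12
j=6: A[6]=8 ≤ 12 → i=2, swap A[2],A[6] → 11 9 8 17 16 14 13 12
(after j=6) A = 11 9 8 17 16 14 13 12

11 9 8 17 16 14 13 12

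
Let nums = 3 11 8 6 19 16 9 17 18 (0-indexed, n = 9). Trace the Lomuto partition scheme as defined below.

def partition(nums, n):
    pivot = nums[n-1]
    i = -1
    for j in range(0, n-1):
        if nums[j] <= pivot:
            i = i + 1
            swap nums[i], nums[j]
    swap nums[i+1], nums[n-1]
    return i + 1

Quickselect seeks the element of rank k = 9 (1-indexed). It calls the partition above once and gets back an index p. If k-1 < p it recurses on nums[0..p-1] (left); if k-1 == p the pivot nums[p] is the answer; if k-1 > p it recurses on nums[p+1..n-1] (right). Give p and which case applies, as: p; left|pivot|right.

pivot=18, i=-1
j=0: 3≤18, i=0, swap(0,0) ⇒ 3 11 8 6 19 16 9 17 18
j=1: 11≤18, i=1, swap(1,1) ⇒ 3 11 8 6 19 16 9 17 18
j=2: 8≤18, i=2, swap(2,2) ⇒ 3 11 8 6 19 16 9 17 18
j=3: 6≤18, i=3, swap(3,3) ⇒ 3 11 8 6 19 16 9 17 18
j=4: 19>18, skip
j=5: 16≤18, i=4, swap(4,5) ⇒ 3 11 8 6 16 19 9 17 18
j=6: 9≤18, i=5, swap(5,6) ⇒ 3 11 8 6 16 9 19 17 18
j=7: 17≤18, i=6, swap(6,7) ⇒ 3 11 8 6 16 9 17 19 18
swap(7,8) ⇒ 3 11 8 6 16 9 17 18 19; return 7
p = 7; k-1 = 8 > 7 ⇒ right

7; right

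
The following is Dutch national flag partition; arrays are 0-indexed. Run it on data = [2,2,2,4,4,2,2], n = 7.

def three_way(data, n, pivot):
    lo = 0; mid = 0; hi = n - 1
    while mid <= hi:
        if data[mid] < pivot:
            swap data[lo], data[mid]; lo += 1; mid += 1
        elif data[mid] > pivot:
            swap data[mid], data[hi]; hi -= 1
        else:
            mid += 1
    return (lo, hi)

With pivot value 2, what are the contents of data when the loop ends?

lo=0 mid=0 hi=6
2=2: mid=1
2=2: mid=2
2=2: mid=3
4>2: swap(3,6), hi=5 ⇒ [2,2,2,2,4,2,4]
2=2: mid=4
4>2: swap(4,5), hi=4 ⇒ [2,2,2,2,2,4,4]
2=2: mid=5
done. lo=0 hi=4; data=[2,2,2,2,2,4,4]

[2,2,2,2,2,4,4]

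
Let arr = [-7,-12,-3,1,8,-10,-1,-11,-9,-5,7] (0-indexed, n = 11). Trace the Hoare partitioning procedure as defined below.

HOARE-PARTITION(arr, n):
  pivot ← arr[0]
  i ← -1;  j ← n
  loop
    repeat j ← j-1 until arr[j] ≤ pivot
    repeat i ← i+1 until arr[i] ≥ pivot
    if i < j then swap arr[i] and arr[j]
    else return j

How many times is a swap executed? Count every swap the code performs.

3

pivot=-7
j stops at 8 (-9), i stops at 0 (-7); swap ⇒ [-9,-12,-3,1,8,-10,-1,-11,-7,-5,7]
j stops at 7 (-11), i stops at 2 (-3); swap ⇒ [-9,-12,-11,1,8,-10,-1,-3,-7,-5,7]
j stops at 5 (-10), i stops at 3 (1); swap ⇒ [-9,-12,-11,-10,8,1,-1,-3,-7,-5,7]
j stops at 3, i stops at 4; i≥j ⇒ return 3. arr=[-9,-12,-11,-10,8,1,-1,-3,-7,-5,7]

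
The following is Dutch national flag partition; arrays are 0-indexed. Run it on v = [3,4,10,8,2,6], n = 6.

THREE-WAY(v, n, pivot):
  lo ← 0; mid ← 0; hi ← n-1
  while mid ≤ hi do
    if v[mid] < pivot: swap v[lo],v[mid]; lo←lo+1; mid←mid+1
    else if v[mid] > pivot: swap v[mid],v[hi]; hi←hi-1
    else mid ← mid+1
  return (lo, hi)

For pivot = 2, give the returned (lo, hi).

lo=0 mid=0 hi=5
3>2: swap(0,5), hi=4 ⇒ [6,4,10,8,2,3]
6>2: swap(0,4), hi=3 ⇒ [2,4,10,8,6,3]
2=2: mid=1
4>2: swap(1,3), hi=2 ⇒ [2,8,10,4,6,3]
8>2: swap(1,2), hi=1 ⇒ [2,10,8,4,6,3]
10>2: swap(1,1), hi=0 ⇒ [2,10,8,4,6,3]
done. lo=0 hi=0; v=[2,10,8,4,6,3]

(0, 0)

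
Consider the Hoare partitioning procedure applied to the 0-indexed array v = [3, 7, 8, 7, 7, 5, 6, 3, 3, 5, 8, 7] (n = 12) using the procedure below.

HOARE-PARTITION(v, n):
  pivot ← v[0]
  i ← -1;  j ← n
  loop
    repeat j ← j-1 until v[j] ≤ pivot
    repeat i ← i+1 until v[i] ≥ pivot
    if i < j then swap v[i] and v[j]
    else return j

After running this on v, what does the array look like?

[3, 3, 8, 7, 7, 5, 6, 7, 3, 5, 8, 7]

pivot=3
j stops at 8 (3), i stops at 0 (3); swap ⇒ [3, 7, 8, 7, 7, 5, 6, 3, 3, 5, 8, 7]
j stops at 7 (3), i stops at 1 (7); swap ⇒ [3, 3, 8, 7, 7, 5, 6, 7, 3, 5, 8, 7]
j stops at 1, i stops at 2; i≥j ⇒ return 1. v=[3, 3, 8, 7, 7, 5, 6, 7, 3, 5, 8, 7]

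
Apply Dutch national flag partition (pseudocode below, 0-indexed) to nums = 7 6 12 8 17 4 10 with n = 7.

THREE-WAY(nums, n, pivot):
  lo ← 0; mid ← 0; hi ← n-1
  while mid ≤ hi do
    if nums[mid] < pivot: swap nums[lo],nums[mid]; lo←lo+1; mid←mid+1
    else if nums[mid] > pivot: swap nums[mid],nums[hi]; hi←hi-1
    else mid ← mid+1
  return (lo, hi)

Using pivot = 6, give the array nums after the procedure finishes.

pivot = 6; lo=0, mid=0, hi=6
nums[mid]=7>6: swap nums[0],nums[6]; hi=5 → 10 6 12 8 17 4 7
nums[mid]=10>6: swap nums[0],nums[5]; hi=4 → 4 6 12 8 17 10 7
nums[mid]=4<6: swap nums[0],nums[0]; lo=1,mid=1 → 4 6 12 8 17 10 7
nums[mid]=6=6: mid=2
nums[mid]=12>6: swap nums[2],nums[4]; hi=3 → 4 6 17 8 12 10 7
nums[mid]=17>6: swap nums[2],nums[3]; hi=2 → 4 6 8 17 12 10 7
nums[mid]=8>6: swap nums[2],nums[2]; hi=1 → 4 6 8 17 12 10 7
end: lo=1, hi=1; nums = 4 6 8 17 12 10 7

4 6 8 17 12 10 7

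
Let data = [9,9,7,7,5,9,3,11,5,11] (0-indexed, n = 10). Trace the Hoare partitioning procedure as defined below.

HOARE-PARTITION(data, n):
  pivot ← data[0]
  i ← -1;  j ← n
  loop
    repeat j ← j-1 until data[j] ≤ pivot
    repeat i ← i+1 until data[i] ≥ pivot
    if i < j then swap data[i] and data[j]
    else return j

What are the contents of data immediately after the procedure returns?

pivot = data[0] = 9; i = -1, j = 10
j→8 (data[8]=5≤9), i→0 (data[0]=9≥9); i<j, swap → [5,9,7,7,5,9,3,11,9,11]
j→6 (data[6]=3≤9), i→1 (data[1]=9≥9); i<j, swap → [5,3,7,7,5,9,9,11,9,11]
j→5, i→5; i≥j, return j=5. data = [5,3,7,7,5,9,9,11,9,11]

[5,3,7,7,5,9,9,11,9,11]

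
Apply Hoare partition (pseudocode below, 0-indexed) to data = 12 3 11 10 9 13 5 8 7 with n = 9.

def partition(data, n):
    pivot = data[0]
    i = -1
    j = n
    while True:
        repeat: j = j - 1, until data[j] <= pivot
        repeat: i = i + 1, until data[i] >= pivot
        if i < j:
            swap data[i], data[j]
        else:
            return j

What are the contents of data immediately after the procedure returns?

7 3 11 10 9 8 5 13 12

pivot = data[0] = 12; i = -1, j = 9
j→8 (data[8]=7≤12), i→0 (data[0]=12≥12); i<j, swap → 7 3 11 10 9 13 5 8 12
j→7 (data[7]=8≤12), i→5 (data[5]=13≥12); i<j, swap → 7 3 11 10 9 8 5 13 12
j→6, i→7; i≥j, return j=6. data = 7 3 11 10 9 8 5 13 12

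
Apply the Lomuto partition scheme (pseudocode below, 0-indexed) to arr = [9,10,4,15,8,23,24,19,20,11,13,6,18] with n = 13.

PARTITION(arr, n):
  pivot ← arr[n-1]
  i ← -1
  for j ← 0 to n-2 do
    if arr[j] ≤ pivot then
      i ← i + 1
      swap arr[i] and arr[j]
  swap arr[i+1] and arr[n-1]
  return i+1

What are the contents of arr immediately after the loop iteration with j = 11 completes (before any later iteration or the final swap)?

pivot = arr[12] = 18; i = -1
j=0: arr[0]=9 ≤ 18 → i=0, swap arr[0],arr[0] (no change) → [9,10,4,15,8,23,24,19,20,11,13,6,18]
j=1: arr[1]=10 ≤ 18 → i=1, swap arr[1],arr[1] (no change) → [9,10,4,15,8,23,24,19,20,11,13,6,18]
j=2: arr[2]=4 ≤ 18 → i=2, swap arr[2],arr[2] (no change) → [9,10,4,15,8,23,24,19,20,11,13,6,18]
j=3: arr[3]=15 ≤ 18 → i=3, swap arr[3],arr[3] (no change) → [9,10,4,15,8,23,24,19,20,11,13,6,18]
j=4: arr[4]=8 ≤ 18 → i=4, swap arr[4],arr[4] (no change) → [9,10,4,15,8,23,24,19,20,11,13,6,18]
j=5: arr[5]=23 > 18 → no swap
j=6: arr[6]=24 > 18 → no swap
j=7: arr[7]=19 > 18 → no swap
j=8: arr[8]=20 > 18 → no swap
j=9: arr[9]=11 ≤ 18 → i=5, swap arr[5],arr[9] → [9,10,4,15,8,11,24,19,20,23,13,6,18]
j=10: arr[10]=13 ≤ 18 → i=6, swap arr[6],arr[10] → [9,10,4,15,8,11,13,19,20,23,24,6,18]
j=11: arr[11]=6 ≤ 18 → i=7, swap arr[7],arr[11] → [9,10,4,15,8,11,13,6,20,23,24,19,18]
(after j=11) arr = [9,10,4,15,8,11,13,6,20,23,24,19,18]

[9,10,4,15,8,11,13,6,20,23,24,19,18]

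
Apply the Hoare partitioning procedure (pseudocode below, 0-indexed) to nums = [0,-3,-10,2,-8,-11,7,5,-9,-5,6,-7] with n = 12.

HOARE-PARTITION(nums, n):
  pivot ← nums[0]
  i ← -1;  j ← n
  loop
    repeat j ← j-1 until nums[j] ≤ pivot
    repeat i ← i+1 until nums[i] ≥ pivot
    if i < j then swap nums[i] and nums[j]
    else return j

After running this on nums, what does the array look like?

pivot=0
j stops at 11 (-7), i stops at 0 (0); swap ⇒ [-7,-3,-10,2,-8,-11,7,5,-9,-5,6,0]
j stops at 9 (-5), i stops at 3 (2); swap ⇒ [-7,-3,-10,-5,-8,-11,7,5,-9,2,6,0]
j stops at 8 (-9), i stops at 6 (7); swap ⇒ [-7,-3,-10,-5,-8,-11,-9,5,7,2,6,0]
j stops at 6, i stops at 7; i≥j ⇒ return 6. nums=[-7,-3,-10,-5,-8,-11,-9,5,7,2,6,0]

[-7,-3,-10,-5,-8,-11,-9,5,7,2,6,0]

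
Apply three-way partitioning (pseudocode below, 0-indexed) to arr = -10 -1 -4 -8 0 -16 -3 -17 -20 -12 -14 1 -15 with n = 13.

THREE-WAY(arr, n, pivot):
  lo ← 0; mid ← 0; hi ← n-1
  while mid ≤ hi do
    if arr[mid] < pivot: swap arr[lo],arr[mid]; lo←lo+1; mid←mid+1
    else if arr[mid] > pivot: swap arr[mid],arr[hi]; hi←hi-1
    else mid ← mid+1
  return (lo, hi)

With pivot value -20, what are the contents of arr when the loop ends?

pivot = -20; lo=0, mid=0, hi=12
arr[mid]=-10>-20: swap arr[0],arr[12]; hi=11 → -15 -1 -4 -8 0 -16 -3 -17 -20 -12 -14 1 -10
arr[mid]=-15>-20: swap arr[0],arr[11]; hi=10 → 1 -1 -4 -8 0 -16 -3 -17 -20 -12 -14 -15 -10
arr[mid]=1>-20: swap arr[0],arr[10]; hi=9 → -14 -1 -4 -8 0 -16 -3 -17 -20 -12 1 -15 -10
arr[mid]=-14>-20: swap arr[0],arr[9]; hi=8 → -12 -1 -4 -8 0 -16 -3 -17 -20 -14 1 -15 -10
arr[mid]=-12>-20: swap arr[0],arr[8]; hi=7 → -20 -1 -4 -8 0 -16 -3 -17 -12 -14 1 -15 -10
arr[mid]=-20=-20: mid=1
arr[mid]=-1>-20: swap arr[1],arr[7]; hi=6 → -20 -17 -4 -8 0 -16 -3 -1 -12 -14 1 -15 -10
arr[mid]=-17>-20: swap arr[1],arr[6]; hi=5 → -20 -3 -4 -8 0 -16 -17 -1 -12 -14 1 -15 -10
arr[mid]=-3>-20: swap arr[1],arr[5]; hi=4 → -20 -16 -4 -8 0 -3 -17 -1 -12 -14 1 -15 -10
arr[mid]=-16>-20: swap arr[1],arr[4]; hi=3 → -20 0 -4 -8 -16 -3 -17 -1 -12 -14 1 -15 -10
arr[mid]=0>-20: swap arr[1],arr[3]; hi=2 → -20 -8 -4 0 -16 -3 -17 -1 -12 -14 1 -15 -10
arr[mid]=-8>-20: swap arr[1],arr[2]; hi=1 → -20 -4 -8 0 -16 -3 -17 -1 -12 -14 1 -15 -10
arr[mid]=-4>-20: swap arr[1],arr[1]; hi=0 → -20 -4 -8 0 -16 -3 -17 -1 -12 -14 1 -15 -10
end: lo=0, hi=0; arr = -20 -4 -8 0 -16 -3 -17 -1 -12 -14 1 -15 -10

-20 -4 -8 0 -16 -3 -17 -1 -12 -14 1 -15 -10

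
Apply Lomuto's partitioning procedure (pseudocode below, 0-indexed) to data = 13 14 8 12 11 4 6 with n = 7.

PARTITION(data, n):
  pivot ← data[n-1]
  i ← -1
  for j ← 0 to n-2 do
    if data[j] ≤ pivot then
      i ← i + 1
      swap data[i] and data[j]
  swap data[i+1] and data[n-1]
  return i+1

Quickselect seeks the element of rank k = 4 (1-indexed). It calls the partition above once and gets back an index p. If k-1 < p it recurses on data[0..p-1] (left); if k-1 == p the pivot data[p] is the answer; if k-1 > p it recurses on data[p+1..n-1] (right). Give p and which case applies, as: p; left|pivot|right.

1; right

pivot = data[6] = 6; i = -1
j=0: data[0]=13 > 6 → no swap
j=1: data[1]=14 > 6 → no swap
j=2: data[2]=8 > 6 → no swap
j=3: data[3]=12 > 6 → no swap
j=4: data[4]=11 > 6 → no swap
j=5: data[5]=4 ≤ 6 → i=0, swap data[0],data[5] → 4 14 8 12 11 13 6
final swap data[1],data[6] → 4 6 8 12 11 13 14; return 1
p = 1; k-1 = 3 > 1 ⇒ right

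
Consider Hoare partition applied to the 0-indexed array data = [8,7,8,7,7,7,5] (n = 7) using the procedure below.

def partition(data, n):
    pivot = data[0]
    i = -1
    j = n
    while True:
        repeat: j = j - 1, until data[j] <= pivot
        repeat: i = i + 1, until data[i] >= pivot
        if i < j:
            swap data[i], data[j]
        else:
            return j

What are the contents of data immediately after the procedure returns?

[5,7,7,7,7,8,8]

pivot=8
j stops at 6 (5), i stops at 0 (8); swap ⇒ [5,7,8,7,7,7,8]
j stops at 5 (7), i stops at 2 (8); swap ⇒ [5,7,7,7,7,8,8]
j stops at 4, i stops at 5; i≥j ⇒ return 4. data=[5,7,7,7,7,8,8]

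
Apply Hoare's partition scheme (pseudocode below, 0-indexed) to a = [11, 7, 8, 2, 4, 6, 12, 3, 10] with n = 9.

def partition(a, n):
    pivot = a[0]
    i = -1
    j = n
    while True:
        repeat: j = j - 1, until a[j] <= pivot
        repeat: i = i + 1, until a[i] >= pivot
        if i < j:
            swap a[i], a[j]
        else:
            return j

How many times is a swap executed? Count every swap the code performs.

pivot = a[0] = 11; i = -1, j = 9
j→8 (a[8]=10≤11), i→0 (a[0]=11≥11); i<j, swap → [10, 7, 8, 2, 4, 6, 12, 3, 11]
j→7 (a[7]=3≤11), i→6 (a[6]=12≥11); i<j, swap → [10, 7, 8, 2, 4, 6, 3, 12, 11]
j→6, i→7; i≥j, return j=6. a = [10, 7, 8, 2, 4, 6, 3, 12, 11]

2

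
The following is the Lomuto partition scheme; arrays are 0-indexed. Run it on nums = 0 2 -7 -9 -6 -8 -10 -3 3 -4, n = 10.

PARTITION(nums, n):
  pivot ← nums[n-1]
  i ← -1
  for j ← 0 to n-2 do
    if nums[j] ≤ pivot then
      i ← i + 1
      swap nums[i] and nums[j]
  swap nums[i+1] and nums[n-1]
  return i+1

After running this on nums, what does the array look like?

-7 -9 -6 -8 -10 -4 0 -3 3 2

pivot = nums[9] = -4; i = -1
j=0: nums[0]=0 > -4 → no swap
j=1: nums[1]=2 > -4 → no swap
j=2: nums[2]=-7 ≤ -4 → i=0, swap nums[0],nums[2] → -7 2 0 -9 -6 -8 -10 -3 3 -4
j=3: nums[3]=-9 ≤ -4 → i=1, swap nums[1],nums[3] → -7 -9 0 2 -6 -8 -10 -3 3 -4
j=4: nums[4]=-6 ≤ -4 → i=2, swap nums[2],nums[4] → -7 -9 -6 2 0 -8 -10 -3 3 -4
j=5: nums[5]=-8 ≤ -4 → i=3, swap nums[3],nums[5] → -7 -9 -6 -8 0 2 -10 -3 3 -4
j=6: nums[6]=-10 ≤ -4 → i=4, swap nums[4],nums[6] → -7 -9 -6 -8 -10 2 0 -3 3 -4
j=7: nums[7]=-3 > -4 → no swap
j=8: nums[8]=3 > -4 → no swap
final swap nums[5],nums[9] → -7 -9 -6 -8 -10 -4 0 -3 3 2; return 5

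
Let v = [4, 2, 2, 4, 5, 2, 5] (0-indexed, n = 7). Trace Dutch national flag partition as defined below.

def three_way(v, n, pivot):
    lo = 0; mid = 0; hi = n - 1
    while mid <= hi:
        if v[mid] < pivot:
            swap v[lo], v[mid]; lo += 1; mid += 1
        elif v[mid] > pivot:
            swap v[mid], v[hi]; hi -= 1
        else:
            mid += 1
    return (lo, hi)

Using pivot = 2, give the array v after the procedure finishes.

[2, 2, 2, 5, 4, 5, 4]

pivot = 2; lo=0, mid=0, hi=6
v[mid]=4>2: swap v[0],v[6]; hi=5 → [5, 2, 2, 4, 5, 2, 4]
v[mid]=5>2: swap v[0],v[5]; hi=4 → [2, 2, 2, 4, 5, 5, 4]
v[mid]=2=2: mid=1
v[mid]=2=2: mid=2
v[mid]=2=2: mid=3
v[mid]=4>2: swap v[3],v[4]; hi=3 → [2, 2, 2, 5, 4, 5, 4]
v[mid]=5>2: swap v[3],v[3]; hi=2 → [2, 2, 2, 5, 4, 5, 4]
end: lo=0, hi=2; v = [2, 2, 2, 5, 4, 5, 4]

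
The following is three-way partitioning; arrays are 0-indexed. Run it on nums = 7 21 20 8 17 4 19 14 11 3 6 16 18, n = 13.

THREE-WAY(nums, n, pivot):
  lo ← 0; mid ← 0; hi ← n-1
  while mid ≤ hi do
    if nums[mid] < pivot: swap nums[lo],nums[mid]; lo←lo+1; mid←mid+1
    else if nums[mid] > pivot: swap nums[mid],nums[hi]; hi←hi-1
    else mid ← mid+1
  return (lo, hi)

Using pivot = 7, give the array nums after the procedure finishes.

lo=0 mid=0 hi=12
7=7: mid=1
21>7: swap(1,12), hi=11 ⇒ 7 18 20 8 17 4 19 14 11 3 6 16 21
18>7: swap(1,11), hi=10 ⇒ 7 16 20 8 17 4 19 14 11 3 6 18 21
16>7: swap(1,10), hi=9 ⇒ 7 6 20 8 17 4 19 14 11 3 16 18 21
6<7: swap(0,1), lo=1 mid=2 ⇒ 6 7 20 8 17 4 19 14 11 3 16 18 21
20>7: swap(2,9), hi=8 ⇒ 6 7 3 8 17 4 19 14 11 20 16 18 21
3<7: swap(1,2), lo=2 mid=3 ⇒ 6 3 7 8 17 4 19 14 11 20 16 18 21
8>7: swap(3,8), hi=7 ⇒ 6 3 7 11 17 4 19 14 8 20 16 18 21
11>7: swap(3,7), hi=6 ⇒ 6 3 7 14 17 4 19 11 8 20 16 18 21
14>7: swap(3,6), hi=5 ⇒ 6 3 7 19 17 4 14 11 8 20 16 18 21
19>7: swap(3,5), hi=4 ⇒ 6 3 7 4 17 19 14 11 8 20 16 18 21
4<7: swap(2,3), lo=3 mid=4 ⇒ 6 3 4 7 17 19 14 11 8 20 16 18 21
17>7: swap(4,4), hi=3 ⇒ 6 3 4 7 17 19 14 11 8 20 16 18 21
done. lo=3 hi=3; nums=6 3 4 7 17 19 14 11 8 20 16 18 21

6 3 4 7 17 19 14 11 8 20 16 18 21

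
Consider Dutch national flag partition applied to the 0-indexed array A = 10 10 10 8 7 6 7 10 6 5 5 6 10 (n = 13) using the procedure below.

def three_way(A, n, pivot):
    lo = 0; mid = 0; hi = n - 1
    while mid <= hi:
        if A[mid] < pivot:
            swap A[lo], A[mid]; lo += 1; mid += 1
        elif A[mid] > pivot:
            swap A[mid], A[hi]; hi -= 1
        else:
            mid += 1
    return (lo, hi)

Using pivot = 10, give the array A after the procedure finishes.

pivot = 10; lo=0, mid=0, hi=12
A[mid]=10=10: mid=1
A[mid]=10=10: mid=2
A[mid]=10=10: mid=3
A[mid]=8<10: swap A[0],A[3]; lo=1,mid=4 → 8 10 10 10 7 6 7 10 6 5 5 6 10
A[mid]=7<10: swap A[1],A[4]; lo=2,mid=5 → 8 7 10 10 10 6 7 10 6 5 5 6 10
A[mid]=6<10: swap A[2],A[5]; lo=3,mid=6 → 8 7 6 10 10 10 7 10 6 5 5 6 10
A[mid]=7<10: swap A[3],A[6]; lo=4,mid=7 → 8 7 6 7 10 10 10 10 6 5 5 6 10
A[mid]=10=10: mid=8
A[mid]=6<10: swap A[4],A[8]; lo=5,mid=9 → 8 7 6 7 6 10 10 10 10 5 5 6 10
A[mid]=5<10: swap A[5],A[9]; lo=6,mid=10 → 8 7 6 7 6 5 10 10 10 10 5 6 10
A[mid]=5<10: swap A[6],A[10]; lo=7,mid=11 → 8 7 6 7 6 5 5 10 10 10 10 6 10
A[mid]=6<10: swap A[7],A[11]; lo=8,mid=12 → 8 7 6 7 6 5 5 6 10 10 10 10 10
A[mid]=10=10: mid=13
end: lo=8, hi=12; A = 8 7 6 7 6 5 5 6 10 10 10 10 10

8 7 6 7 6 5 5 6 10 10 10 10 10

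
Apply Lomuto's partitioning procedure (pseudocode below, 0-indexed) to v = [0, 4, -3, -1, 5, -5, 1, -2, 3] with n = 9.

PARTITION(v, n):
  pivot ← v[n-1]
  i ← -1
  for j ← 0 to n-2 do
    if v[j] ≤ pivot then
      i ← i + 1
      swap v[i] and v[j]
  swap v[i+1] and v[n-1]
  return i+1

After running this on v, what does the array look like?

[0, -3, -1, -5, 1, -2, 3, 4, 5]

pivot=3, i=-1
j=0: 0≤3, i=0, swap(0,0) ⇒ [0, 4, -3, -1, 5, -5, 1, -2, 3]
j=1: 4>3, skip
j=2: -3≤3, i=1, swap(1,2) ⇒ [0, -3, 4, -1, 5, -5, 1, -2, 3]
j=3: -1≤3, i=2, swap(2,3) ⇒ [0, -3, -1, 4, 5, -5, 1, -2, 3]
j=4: 5>3, skip
j=5: -5≤3, i=3, swap(3,5) ⇒ [0, -3, -1, -5, 5, 4, 1, -2, 3]
j=6: 1≤3, i=4, swap(4,6) ⇒ [0, -3, -1, -5, 1, 4, 5, -2, 3]
j=7: -2≤3, i=5, swap(5,7) ⇒ [0, -3, -1, -5, 1, -2, 5, 4, 3]
swap(6,8) ⇒ [0, -3, -1, -5, 1, -2, 3, 4, 5]; return 6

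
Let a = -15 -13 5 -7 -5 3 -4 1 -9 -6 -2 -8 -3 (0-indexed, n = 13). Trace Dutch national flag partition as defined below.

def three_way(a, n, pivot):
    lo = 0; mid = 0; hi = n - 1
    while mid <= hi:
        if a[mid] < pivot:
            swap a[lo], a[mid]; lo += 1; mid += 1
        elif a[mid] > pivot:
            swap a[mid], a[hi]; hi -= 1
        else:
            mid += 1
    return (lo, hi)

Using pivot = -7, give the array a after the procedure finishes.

-15 -13 -8 -9 -7 -4 1 3 -6 -2 -5 -3 5

pivot = -7; lo=0, mid=0, hi=12
a[mid]=-15<-7: swap a[0],a[0]; lo=1,mid=1 → -15 -13 5 -7 -5 3 -4 1 -9 -6 -2 -8 -3
a[mid]=-13<-7: swap a[1],a[1]; lo=2,mid=2 → -15 -13 5 -7 -5 3 -4 1 -9 -6 -2 -8 -3
a[mid]=5>-7: swap a[2],a[12]; hi=11 → -15 -13 -3 -7 -5 3 -4 1 -9 -6 -2 -8 5
a[mid]=-3>-7: swap a[2],a[11]; hi=10 → -15 -13 -8 -7 -5 3 -4 1 -9 -6 -2 -3 5
a[mid]=-8<-7: swap a[2],a[2]; lo=3,mid=3 → -15 -13 -8 -7 -5 3 -4 1 -9 -6 -2 -3 5
a[mid]=-7=-7: mid=4
a[mid]=-5>-7: swap a[4],a[10]; hi=9 → -15 -13 -8 -7 -2 3 -4 1 -9 -6 -5 -3 5
a[mid]=-2>-7: swap a[4],a[9]; hi=8 → -15 -13 -8 -7 -6 3 -4 1 -9 -2 -5 -3 5
a[mid]=-6>-7: swap a[4],a[8]; hi=7 → -15 -13 -8 -7 -9 3 -4 1 -6 -2 -5 -3 5
a[mid]=-9<-7: swap a[3],a[4]; lo=4,mid=5 → -15 -13 -8 -9 -7 3 -4 1 -6 -2 -5 -3 5
a[mid]=3>-7: swap a[5],a[7]; hi=6 → -15 -13 -8 -9 -7 1 -4 3 -6 -2 -5 -3 5
a[mid]=1>-7: swap a[5],a[6]; hi=5 → -15 -13 -8 -9 -7 -4 1 3 -6 -2 -5 -3 5
a[mid]=-4>-7: swap a[5],a[5]; hi=4 → -15 -13 -8 -9 -7 -4 1 3 -6 -2 -5 -3 5
end: lo=4, hi=4; a = -15 -13 -8 -9 -7 -4 1 3 -6 -2 -5 -3 5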